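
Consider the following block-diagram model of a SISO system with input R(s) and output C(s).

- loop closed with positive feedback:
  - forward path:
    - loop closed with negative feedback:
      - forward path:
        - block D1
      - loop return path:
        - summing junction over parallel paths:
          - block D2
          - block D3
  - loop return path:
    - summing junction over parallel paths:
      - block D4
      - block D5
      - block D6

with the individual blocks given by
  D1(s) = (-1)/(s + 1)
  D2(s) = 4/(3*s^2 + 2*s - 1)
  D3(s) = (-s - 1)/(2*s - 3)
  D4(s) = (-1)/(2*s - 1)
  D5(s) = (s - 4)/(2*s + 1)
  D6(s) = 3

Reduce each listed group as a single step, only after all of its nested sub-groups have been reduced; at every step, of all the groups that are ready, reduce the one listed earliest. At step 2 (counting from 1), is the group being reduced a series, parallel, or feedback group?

Reducing step by step:

1. reduce the parallel group D2, D3
2. close the feedback loop around D1, (D2+D3)
3. sum the parallel branches D4, D5, D6
4. apply the feedback formula to [D1/(1+D1*(D2+D3))], (D4+D5+D6)
At step 2 the group reduced is feedback.

Answer: feedback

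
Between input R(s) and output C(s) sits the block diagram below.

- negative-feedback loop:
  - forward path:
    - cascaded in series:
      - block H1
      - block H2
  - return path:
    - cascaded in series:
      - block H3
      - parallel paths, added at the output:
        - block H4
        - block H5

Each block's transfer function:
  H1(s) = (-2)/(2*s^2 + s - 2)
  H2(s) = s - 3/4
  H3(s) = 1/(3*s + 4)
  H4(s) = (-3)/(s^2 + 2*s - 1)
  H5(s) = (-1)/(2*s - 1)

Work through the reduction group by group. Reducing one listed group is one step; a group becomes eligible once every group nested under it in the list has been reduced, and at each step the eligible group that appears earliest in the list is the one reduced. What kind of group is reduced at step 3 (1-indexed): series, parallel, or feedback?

Answer: series

Working:
Step 1. multiply H1, H2 (series)
Step 2. reduce the parallel group H4, H5
Step 3. combine H3, (H4+H5) in series
Step 4. close the feedback loop around (H1*H2), (H3*(H4+H5))
So the answer for step 3 is series.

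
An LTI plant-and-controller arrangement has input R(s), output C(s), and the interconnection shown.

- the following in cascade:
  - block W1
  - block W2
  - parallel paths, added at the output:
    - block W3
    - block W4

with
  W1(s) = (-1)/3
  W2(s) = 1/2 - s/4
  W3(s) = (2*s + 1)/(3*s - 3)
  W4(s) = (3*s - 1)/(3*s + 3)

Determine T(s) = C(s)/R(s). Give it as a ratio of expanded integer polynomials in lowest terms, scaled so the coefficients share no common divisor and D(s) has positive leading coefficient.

Answer: (5*s^3 - 11*s^2 + 4*s - 4)/(36*s^2 - 36)

Working:
Step 1 - reduce the parallel group W3, W4: (5*s^2 - s + 2)/(3*s^2 - 3)
Step 2 - combine W1, W2, (W3+W4) in series; the result is T(s) itself (integer coefficients, no common factor, positive leading denominator coefficient)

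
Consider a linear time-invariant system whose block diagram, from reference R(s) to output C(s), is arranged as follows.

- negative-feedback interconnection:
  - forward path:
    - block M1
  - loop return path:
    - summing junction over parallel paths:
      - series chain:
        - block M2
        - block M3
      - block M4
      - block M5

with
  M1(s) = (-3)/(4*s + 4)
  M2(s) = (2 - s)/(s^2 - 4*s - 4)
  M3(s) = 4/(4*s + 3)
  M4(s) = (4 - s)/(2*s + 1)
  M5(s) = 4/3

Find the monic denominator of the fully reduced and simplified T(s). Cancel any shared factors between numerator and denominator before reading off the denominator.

Reducing step by step:

Step 1 - multiply M2, M3 (series): (8 - 4*s)/(4*s^3 - 13*s^2 - 28*s - 12)
Step 2 - sum the parallel branches (M2*M3), M4, M5: (20*s^4 - s^3 - 372*s^2 - 472*s - 168)/(24*s^4 - 66*s^3 - 207*s^2 - 156*s - 36)
Step 3 - apply the feedback formula to M1, ((M2*M3)+M4+M5): (-24*s^4 + 66*s^3 + 207*s^2 + 156*s + 36)/(32*s^5 - 76*s^4 - 363*s^3 - 112*s^2 + 216*s + 120)
That last expression is T(s), already simplified. Scaling its denominator by 1/32 (the reciprocal of the leading coefficient) yields the monic denominator.

Answer: s^5 - 19*s^4/8 - 363*s^3/32 - 7*s^2/2 + 27*s/4 + 15/4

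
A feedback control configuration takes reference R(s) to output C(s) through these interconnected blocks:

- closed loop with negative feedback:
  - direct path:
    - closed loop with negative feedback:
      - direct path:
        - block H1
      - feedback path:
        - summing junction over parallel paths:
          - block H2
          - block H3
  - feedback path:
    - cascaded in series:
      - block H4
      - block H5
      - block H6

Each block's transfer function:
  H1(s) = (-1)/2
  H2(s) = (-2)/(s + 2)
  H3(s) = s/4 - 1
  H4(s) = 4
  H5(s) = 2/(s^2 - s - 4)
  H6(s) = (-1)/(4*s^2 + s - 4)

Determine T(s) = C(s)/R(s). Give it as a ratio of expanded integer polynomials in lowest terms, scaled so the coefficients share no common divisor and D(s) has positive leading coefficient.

(1) reduce the parallel group H2, H3, giving (s^2 - 2*s - 16)/(4*s + 8)
(2) collapse the loop (H1 forward, (H2+H3) return), giving (4*s + 8)/(s^2 - 10*s - 32)
(3) combine H4, H5, H6 in series, giving (-8)/(4*s^4 - 3*s^3 - 21*s^2 + 16)
(4) reduce the feedback loop with forward [H1/(1+H1*(H2+H3))] and return (H4*H5*H6) - this is the overall T(s), already in the required normalized form

Final answer: (16*s^5 + 20*s^4 - 108*s^3 - 168*s^2 + 64*s + 128)/(4*s^6 - 43*s^5 - 119*s^4 + 306*s^3 + 688*s^2 - 192*s - 576)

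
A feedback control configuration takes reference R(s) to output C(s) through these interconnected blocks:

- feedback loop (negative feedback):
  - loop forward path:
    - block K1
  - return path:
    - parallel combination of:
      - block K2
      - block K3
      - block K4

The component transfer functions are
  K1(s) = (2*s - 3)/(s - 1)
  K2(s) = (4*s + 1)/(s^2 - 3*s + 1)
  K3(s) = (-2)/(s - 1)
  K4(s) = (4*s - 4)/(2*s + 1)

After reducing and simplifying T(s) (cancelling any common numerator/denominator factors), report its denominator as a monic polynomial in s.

The answer is s^5 - 53*s^4/10 + 139*s^3/10 - 84*s^2/5 + 34*s/5 - 1/5.

Reasoning:
Step 1: combine K2, K3, K4 in parallel gives (4*s^4 - 16*s^3 + 40*s^2 - 23*s + 1)/(2*s^4 - 7*s^3 + 4*s^2 + 2*s - 1)
Step 2: reduce the feedback loop with forward K1 and return (K2+K3+K4) gives (4*s^5 - 20*s^4 + 29*s^3 - 8*s^2 - 8*s + 3)/(10*s^5 - 53*s^4 + 139*s^3 - 168*s^2 + 68*s - 2)
No further cancellation is possible in the step-2 result, so that is T(s). Its denominator becomes monic after dividing by the leading coefficient 10.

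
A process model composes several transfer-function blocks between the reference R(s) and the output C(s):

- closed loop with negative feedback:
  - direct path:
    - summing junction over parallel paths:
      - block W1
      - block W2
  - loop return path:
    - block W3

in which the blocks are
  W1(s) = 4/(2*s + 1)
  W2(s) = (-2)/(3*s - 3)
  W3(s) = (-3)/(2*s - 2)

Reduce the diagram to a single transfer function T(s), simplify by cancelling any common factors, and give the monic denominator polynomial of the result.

Step 1: reduce the parallel group W1, W2 -> (8*s - 14)/(6*s^2 - 3*s - 3)
Step 2: close the feedback loop around (W1+W2), W3 -> (8*s^2 - 22*s + 14)/(6*s^3 - 9*s^2 - 12*s + 24)
That last expression is T(s), already simplified. Scaling its denominator by 1/6 (the reciprocal of the leading coefficient) yields the monic denominator.

Final answer: s^3 - 3*s^2/2 - 2*s + 4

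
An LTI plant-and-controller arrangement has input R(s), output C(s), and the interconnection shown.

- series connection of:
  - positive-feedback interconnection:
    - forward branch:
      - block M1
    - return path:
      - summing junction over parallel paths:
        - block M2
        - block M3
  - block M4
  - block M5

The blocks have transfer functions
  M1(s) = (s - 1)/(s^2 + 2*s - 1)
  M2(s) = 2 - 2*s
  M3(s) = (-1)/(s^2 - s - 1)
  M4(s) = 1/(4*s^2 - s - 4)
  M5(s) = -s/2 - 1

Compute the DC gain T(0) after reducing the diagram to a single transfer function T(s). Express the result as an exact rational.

1. combine M2, M3 in parallel; result (-2*s^3 + 4*s^2 - 3)/(s^2 - s - 1)
2. reduce the feedback loop with forward M1 and return (M2+M3); result (s^3 - 2*s^2 + 1)/(3*s^4 - 5*s^3 + 2*s - 2)
3. reduce the series chain [M1/(1-M1*(M2+M3))], M4, M5; result (-s^4 + 4*s^2 - s - 2)/(24*s^6 - 46*s^5 - 14*s^4 + 56*s^3 - 20*s^2 - 12*s + 16)
That last expression is T(s); at s = 0 only the constant terms survive, so T(0) = -2/16 = -1/8.

Final answer: -1/8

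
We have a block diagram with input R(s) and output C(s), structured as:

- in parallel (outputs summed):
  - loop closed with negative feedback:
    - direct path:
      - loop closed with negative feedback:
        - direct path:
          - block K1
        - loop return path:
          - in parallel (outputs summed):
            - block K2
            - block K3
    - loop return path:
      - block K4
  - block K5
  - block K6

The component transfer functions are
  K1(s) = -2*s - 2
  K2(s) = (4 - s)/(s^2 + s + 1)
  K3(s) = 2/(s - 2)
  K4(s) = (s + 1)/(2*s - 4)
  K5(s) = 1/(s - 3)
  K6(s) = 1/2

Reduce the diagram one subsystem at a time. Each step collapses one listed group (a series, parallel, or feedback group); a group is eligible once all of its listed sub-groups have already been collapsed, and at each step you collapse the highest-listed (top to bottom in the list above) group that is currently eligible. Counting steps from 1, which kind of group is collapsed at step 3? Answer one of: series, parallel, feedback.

Step 1: sum the parallel branches K2, K3
Step 2: apply the feedback formula to K1, (K2+K3)
Step 3: collapse the loop ([K1/(1+K1*(K2+K3))] forward, K4 return)
Step 4: combine [[K1/(1+K1*(K2+K3))]/(1+[K1/(1+K1*(K2+K3))]*K4)], K5, K6 in parallel
Step 3: feedback.

Final answer: feedback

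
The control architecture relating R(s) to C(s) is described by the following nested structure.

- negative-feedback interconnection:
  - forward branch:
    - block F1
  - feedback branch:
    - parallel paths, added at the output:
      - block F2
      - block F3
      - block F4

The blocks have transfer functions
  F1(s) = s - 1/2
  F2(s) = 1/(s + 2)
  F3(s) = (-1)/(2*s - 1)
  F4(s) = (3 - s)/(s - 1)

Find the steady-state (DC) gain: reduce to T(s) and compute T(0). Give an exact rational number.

1. reduce the parallel group F2, F3, F4 = (-2*s^3 + 4*s^2 + 7*s - 3)/(2*s^3 + s^2 - 5*s + 2)
2. collapse the loop (F1 forward, (F2+F3+F4) return) = (-2*s^3 - s^2 + 5*s - 2)/(2*s^3 - 6*s^2 - 9*s + 7)
DC gain: substitute s = 0 into T(s) from step 2: T(0) = -2/7.

Hence the answer: -2/7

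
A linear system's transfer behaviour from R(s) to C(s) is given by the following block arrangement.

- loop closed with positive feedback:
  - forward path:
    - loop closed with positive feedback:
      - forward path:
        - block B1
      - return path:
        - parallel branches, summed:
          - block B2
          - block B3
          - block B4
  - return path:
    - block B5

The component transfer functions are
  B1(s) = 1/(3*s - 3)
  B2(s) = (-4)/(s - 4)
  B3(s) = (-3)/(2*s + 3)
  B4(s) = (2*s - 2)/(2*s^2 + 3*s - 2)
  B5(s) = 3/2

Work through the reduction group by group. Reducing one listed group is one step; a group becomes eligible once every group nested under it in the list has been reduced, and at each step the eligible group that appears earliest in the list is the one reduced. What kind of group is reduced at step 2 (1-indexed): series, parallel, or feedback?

Reducing step by step:

[1] add B2, B3, B4 (parallel)
[2] collapse the loop (B1 forward, (B2+B3+B4) return)
[3] close the feedback loop around [B1/(1-B1*(B2+B3+B4))], B5
At step 2 the group reduced is feedback.

Answer: feedback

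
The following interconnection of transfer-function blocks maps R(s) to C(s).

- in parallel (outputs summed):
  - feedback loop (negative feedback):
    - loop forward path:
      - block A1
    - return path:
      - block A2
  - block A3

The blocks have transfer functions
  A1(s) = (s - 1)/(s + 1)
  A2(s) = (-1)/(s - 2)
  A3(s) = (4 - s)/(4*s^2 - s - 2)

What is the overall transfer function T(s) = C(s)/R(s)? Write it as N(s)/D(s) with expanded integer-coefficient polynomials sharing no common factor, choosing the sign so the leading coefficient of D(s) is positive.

The answer is (4*s^4 - 14*s^3 + 15*s^2 - 3*s - 8)/(4*s^4 - 9*s^3 - 4*s^2 + 5*s + 2).

Reasoning:
[1] apply the feedback formula to A1, A2: (s^2 - 3*s + 2)/(s^2 - 2*s - 1)
[2] parallel reduction of [A1/(1+A1*A2)], A3: this yields T(s), and no further normalization is needed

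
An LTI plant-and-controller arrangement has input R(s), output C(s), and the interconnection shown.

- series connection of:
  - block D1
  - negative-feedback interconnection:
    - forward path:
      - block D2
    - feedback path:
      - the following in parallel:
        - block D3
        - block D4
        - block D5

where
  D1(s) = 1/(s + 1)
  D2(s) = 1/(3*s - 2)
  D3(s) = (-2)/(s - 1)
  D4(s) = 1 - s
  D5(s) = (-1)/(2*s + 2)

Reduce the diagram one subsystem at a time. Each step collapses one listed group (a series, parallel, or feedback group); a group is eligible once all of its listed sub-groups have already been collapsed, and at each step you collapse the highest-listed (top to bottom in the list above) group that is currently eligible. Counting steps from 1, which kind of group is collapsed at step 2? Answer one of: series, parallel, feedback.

[1] combine D3, D4, D5 in parallel
[2] reduce the feedback loop with forward D2 and return (D3+D4+D5)
[3] reduce the series chain D1, [D2/(1+D2*(D3+D4+D5))]
Step 2: feedback.

Final answer: feedback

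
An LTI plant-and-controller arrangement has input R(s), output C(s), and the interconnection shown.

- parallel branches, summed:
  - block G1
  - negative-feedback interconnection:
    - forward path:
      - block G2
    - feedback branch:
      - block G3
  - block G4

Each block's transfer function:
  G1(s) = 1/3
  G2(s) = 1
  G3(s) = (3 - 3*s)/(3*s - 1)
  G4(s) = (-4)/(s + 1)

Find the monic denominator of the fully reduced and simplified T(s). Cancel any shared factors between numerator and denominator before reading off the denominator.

The answer is s + 1.

Reasoning:
Step 1. close the feedback loop around G2, G3 gives 3*s/2 - 1/2
Step 2. combine G1, [G2/(1+G2*G3)], G4 in parallel gives (9*s^2 + 8*s - 25)/(6*s + 6)
The result of step 2 is T(s) in lowest terms. Its denominator has leading coefficient 6; dividing the denominator through by 6 makes it monic.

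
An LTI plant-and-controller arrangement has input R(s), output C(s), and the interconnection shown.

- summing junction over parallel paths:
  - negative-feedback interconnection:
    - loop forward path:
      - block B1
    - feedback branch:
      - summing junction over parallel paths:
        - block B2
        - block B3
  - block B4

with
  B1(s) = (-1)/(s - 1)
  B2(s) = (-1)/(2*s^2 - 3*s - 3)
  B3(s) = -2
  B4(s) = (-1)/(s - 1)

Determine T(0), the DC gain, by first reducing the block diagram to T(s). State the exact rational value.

Step 1. add B2, B3 (parallel) -> (-4*s^2 + 6*s + 5)/(2*s^2 - 3*s - 3)
Step 2. apply the feedback formula to B1, (B2+B3) -> (-2*s^2 + 3*s + 3)/(2*s^3 - s^2 - 6*s - 2)
Step 3. add [B1/(1+B1*(B2+B3))], B4 (parallel) -> (-4*s^3 + 6*s^2 + 6*s - 1)/(2*s^4 - 3*s^3 - 5*s^2 + 4*s + 2)
Evaluating the step-3 result (the overall T(s)) at s = 0 gives T(0) = -1/2.

Hence the answer: -1/2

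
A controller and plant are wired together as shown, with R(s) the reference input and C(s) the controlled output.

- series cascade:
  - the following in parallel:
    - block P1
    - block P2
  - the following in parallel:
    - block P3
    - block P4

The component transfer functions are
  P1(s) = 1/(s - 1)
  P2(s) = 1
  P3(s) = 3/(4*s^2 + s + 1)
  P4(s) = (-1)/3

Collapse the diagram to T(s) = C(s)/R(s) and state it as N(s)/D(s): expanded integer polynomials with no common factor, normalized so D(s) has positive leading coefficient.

First reduce the diagram to T(s).

(1) add P1, P2 (parallel): s/(s - 1)
(2) combine P3, P4 in parallel: (-4*s^2 - s + 8)/(12*s^2 + 3*s + 3)
(3) reduce the series chain (P1+P2), (P3+P4), giving the overall T(s)

Answer: (-4*s^3 - s^2 + 8*s)/(12*s^3 - 9*s^2 - 3)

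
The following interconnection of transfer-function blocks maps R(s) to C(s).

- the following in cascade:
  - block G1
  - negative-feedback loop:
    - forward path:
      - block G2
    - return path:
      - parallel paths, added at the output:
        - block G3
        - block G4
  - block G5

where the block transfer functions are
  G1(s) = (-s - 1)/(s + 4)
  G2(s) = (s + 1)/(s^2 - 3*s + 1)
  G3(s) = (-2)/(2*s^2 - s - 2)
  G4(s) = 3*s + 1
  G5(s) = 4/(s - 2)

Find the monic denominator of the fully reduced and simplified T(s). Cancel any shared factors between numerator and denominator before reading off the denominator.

Step 1: combine G3, G4 in parallel: (6*s^3 - s^2 - 7*s - 4)/(2*s^2 - s - 2)
Step 2: apply the feedback formula to G2, (G3+G4): (2*s^3 + s^2 - 3*s - 2)/(8*s^4 - 2*s^3 - 5*s^2 - 6*s - 6)
Step 3: multiply G1, [G2/(1+G2*(G3+G4))], G5 (series): (-8*s^4 - 12*s^3 + 8*s^2 + 20*s + 8)/(8*s^6 + 14*s^5 - 73*s^4 + 22*s^2 + 36*s + 48)
T(s) is the step-3 result (common factors already cancelled). Leading coefficient of the denominator: 8. Divide through by 8 for the monic polynomial.

Answer: s^6 + 7*s^5/4 - 73*s^4/8 + 11*s^2/4 + 9*s/2 + 6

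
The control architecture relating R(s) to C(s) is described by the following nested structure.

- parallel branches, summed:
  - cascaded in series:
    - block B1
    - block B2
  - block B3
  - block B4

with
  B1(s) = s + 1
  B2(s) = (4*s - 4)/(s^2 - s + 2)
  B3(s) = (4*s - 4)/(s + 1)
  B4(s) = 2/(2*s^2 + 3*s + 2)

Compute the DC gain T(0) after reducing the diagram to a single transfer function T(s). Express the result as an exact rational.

[1] cascade B1, B2; result (4*s^2 - 4)/(s^2 - s + 2)
[2] parallel reduction of (B1*B2), B3, B4; result (16*s^5 + 16*s^4 + 22*s^3 - 8*s^2 - 18*s - 20)/(2*s^5 + 3*s^4 + 4*s^3 + 7*s^2 + 8*s + 4)
DC gain: substitute s = 0 into T(s) from step 2: T(0) = -20/4 = -5.

Therefore the answer is -5.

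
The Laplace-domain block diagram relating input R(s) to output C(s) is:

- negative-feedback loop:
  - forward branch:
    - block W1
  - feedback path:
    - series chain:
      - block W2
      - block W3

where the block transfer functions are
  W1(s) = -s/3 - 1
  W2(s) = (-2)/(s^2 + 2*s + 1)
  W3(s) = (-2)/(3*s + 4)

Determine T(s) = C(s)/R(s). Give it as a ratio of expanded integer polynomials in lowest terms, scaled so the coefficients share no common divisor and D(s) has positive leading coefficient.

(1) reduce the series chain W2, W3: 4/(3*s^3 + 10*s^2 + 11*s + 4)
(2) feedback reduction of W1, (W2*W3), which is the overall transfer function T(s) = C(s)/R(s) in lowest terms

Answer: (-3*s^4 - 19*s^3 - 41*s^2 - 37*s - 12)/(9*s^3 + 30*s^2 + 29*s)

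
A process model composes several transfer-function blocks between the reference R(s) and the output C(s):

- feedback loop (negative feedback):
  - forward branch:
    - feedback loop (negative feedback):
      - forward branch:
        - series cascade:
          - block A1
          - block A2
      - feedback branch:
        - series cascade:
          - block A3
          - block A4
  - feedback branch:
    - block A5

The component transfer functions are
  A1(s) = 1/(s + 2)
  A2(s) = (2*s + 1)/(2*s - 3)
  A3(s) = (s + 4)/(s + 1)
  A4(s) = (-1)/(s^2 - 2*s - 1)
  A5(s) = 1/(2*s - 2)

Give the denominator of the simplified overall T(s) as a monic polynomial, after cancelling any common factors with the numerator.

The answer is s^6 - 3*s^5/2 - 11*s^4/2 + 23*s^3/4 + 11*s^2/4 - 17*s/4 - 5/4.

Reasoning:
Step 1 - multiply A1, A2 (series) = (2*s + 1)/(2*s^2 + s - 6)
Step 2 - combine A3, A4 in series = (-s - 4)/(s^3 - s^2 - 3*s - 1)
Step 3 - collapse the loop ((A1*A2) forward, (A3*A4) return) = (2*s^4 - s^3 - 7*s^2 - 5*s - 1)/(2*s^5 - s^4 - 13*s^3 - s^2 + 8*s + 2)
Step 4 - feedback reduction of [(A1*A2)/(1+(A1*A2)*(A3*A4))], A5 = (4*s^5 - 6*s^4 - 12*s^3 + 4*s^2 + 8*s + 2)/(4*s^6 - 6*s^5 - 22*s^4 + 23*s^3 + 11*s^2 - 17*s - 5)
Step 4 gives the fully reduced T(s), with no common factor left to cancel. The denominator's leading coefficient is 4, so divide each of its coefficients by 4 to get the monic form.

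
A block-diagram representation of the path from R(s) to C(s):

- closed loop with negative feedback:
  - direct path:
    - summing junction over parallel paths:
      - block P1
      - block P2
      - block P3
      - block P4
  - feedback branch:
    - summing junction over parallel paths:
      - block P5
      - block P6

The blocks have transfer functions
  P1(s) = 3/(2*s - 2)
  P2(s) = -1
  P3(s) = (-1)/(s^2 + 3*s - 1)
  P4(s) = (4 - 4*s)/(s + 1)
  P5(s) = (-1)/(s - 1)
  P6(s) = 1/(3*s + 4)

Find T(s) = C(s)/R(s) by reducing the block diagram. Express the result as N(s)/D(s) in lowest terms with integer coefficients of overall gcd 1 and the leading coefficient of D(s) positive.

Step 1: sum the parallel branches P1, P2, P3, P4; result (-10*s^4 - 11*s^3 + 62*s^2 - 28*s + 5)/(2*s^4 + 6*s^3 - 4*s^2 - 6*s + 2)
Step 2: parallel reduction of P5, P6; result (-2*s - 5)/(3*s^2 + s - 4)
Step 3: reduce the feedback loop with forward (P1+P2+P3+P4) and return (P5+P6): this yields T(s), and no further normalization is needed

Hence the answer: (-30*s^6 - 43*s^5 + 215*s^4 + 22*s^3 - 261*s^2 + 117*s - 20)/(6*s^6 + 40*s^5 + 58*s^4 - 115*s^3 - 238*s^2 + 156*s - 33)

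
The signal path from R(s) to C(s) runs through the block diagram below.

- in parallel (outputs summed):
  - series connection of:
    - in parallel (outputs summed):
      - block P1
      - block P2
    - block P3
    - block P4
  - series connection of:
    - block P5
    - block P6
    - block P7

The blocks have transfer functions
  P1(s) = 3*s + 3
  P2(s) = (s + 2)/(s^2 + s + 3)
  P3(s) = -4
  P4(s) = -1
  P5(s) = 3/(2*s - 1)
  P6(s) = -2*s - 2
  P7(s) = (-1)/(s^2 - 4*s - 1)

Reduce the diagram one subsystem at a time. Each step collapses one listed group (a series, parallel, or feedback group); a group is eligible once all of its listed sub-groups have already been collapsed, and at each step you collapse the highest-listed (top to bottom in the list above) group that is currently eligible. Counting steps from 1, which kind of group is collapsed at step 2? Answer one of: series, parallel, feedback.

1. add P1, P2 (parallel)
2. multiply (P1+P2), P3, P4 (series)
3. reduce the series chain P5, P6, P7
4. add ((P1+P2)*P3*P4), (P5*P6*P7) (parallel)
Step 2: series.

Final answer: series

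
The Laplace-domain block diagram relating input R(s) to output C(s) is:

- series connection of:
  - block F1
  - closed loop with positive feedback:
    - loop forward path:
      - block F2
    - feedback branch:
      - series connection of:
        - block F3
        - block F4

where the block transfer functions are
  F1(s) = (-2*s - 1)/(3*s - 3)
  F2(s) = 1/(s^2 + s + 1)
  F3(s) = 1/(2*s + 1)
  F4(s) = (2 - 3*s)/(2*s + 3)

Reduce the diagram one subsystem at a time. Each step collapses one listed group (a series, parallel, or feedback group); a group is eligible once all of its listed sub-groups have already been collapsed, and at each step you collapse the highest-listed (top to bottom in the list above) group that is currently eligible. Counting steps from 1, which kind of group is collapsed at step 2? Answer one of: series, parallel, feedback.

1. combine F3, F4 in series
2. close the feedback loop around F2, (F3*F4)
3. series reduction of F1, [F2/(1-F2*(F3*F4))]
So the answer for step 2 is feedback.

Therefore the answer is feedback.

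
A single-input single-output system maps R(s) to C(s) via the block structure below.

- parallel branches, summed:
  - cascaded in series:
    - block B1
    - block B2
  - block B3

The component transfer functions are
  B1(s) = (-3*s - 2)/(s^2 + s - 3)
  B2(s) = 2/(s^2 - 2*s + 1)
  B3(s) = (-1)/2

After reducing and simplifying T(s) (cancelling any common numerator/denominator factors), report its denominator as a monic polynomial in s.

Answer: s^4 - s^3 - 4*s^2 + 7*s - 3

Working:
[1] multiply B1, B2 (series); result (-6*s - 4)/(s^4 - s^3 - 4*s^2 + 7*s - 3)
[2] combine (B1*B2), B3 in parallel; result (-s^4 + s^3 + 4*s^2 - 19*s - 5)/(2*s^4 - 2*s^3 - 8*s^2 + 14*s - 6)
The result of step 2 is T(s) in lowest terms. Its denominator has leading coefficient 2; dividing the denominator through by 2 makes it monic.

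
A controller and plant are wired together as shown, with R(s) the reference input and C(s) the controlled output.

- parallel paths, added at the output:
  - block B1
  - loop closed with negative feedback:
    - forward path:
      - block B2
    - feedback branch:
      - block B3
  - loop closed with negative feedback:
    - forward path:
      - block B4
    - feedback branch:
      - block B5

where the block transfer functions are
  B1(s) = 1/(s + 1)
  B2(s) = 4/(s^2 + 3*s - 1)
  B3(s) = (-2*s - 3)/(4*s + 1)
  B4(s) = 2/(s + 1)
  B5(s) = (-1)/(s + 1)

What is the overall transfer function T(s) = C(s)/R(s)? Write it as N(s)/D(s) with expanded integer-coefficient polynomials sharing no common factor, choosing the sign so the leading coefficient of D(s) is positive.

Step 1 - reduce the feedback loop with forward B2 and return B3 gives (16*s + 4)/(4*s^3 + 13*s^2 - 9*s - 13)
Step 2 - apply the feedback formula to B4, B5 gives (2*s + 2)/(s^2 + 2*s - 1)
Step 3 - reduce the parallel group B1, [B2/(1+B2*B3)], [B4/(1+B4*B5)], giving the overall T(s)

Therefore the answer is (12*s^5 + 79*s^4 + 107*s^3 - 52*s^2 - 99*s - 17)/(4*s^6 + 25*s^5 + 34*s^4 - 31*s^3 - 61*s^2 - 4*s + 13).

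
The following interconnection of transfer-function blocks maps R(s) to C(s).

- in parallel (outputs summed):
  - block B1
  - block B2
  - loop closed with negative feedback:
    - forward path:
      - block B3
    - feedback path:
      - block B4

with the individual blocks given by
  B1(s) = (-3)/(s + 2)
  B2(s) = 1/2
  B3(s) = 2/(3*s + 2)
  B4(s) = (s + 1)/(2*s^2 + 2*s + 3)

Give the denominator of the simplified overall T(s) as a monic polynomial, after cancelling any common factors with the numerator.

The answer is s^4 + 11*s^3/3 + 35*s^2/6 + 19*s/3 + 8/3.

Reasoning:
Step 1. feedback reduction of B3, B4 gives (4*s^2 + 4*s + 6)/(6*s^3 + 10*s^2 + 15*s + 8)
Step 2. sum the parallel branches B1, B2, [B3/(1+B3*B4)] gives (6*s^4 - 6*s^3 - s^2 - 24*s - 8)/(12*s^4 + 44*s^3 + 70*s^2 + 76*s + 32)
No further cancellation is possible in the step-2 result, so that is T(s). Its denominator becomes monic after dividing by the leading coefficient 12.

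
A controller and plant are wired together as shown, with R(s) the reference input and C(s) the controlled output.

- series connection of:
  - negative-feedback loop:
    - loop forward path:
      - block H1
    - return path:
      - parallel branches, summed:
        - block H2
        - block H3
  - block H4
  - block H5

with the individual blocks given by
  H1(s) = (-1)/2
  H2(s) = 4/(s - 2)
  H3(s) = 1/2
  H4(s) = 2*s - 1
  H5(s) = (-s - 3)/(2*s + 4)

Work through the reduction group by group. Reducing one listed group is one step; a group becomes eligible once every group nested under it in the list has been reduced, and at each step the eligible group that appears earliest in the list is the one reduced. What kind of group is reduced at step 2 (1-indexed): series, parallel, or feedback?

Reducing step by step:

1. combine H2, H3 in parallel
2. collapse the loop (H1 forward, (H2+H3) return)
3. cascade [H1/(1+H1*(H2+H3))], H4, H5
At step 2 the group reduced is feedback.

Answer: feedback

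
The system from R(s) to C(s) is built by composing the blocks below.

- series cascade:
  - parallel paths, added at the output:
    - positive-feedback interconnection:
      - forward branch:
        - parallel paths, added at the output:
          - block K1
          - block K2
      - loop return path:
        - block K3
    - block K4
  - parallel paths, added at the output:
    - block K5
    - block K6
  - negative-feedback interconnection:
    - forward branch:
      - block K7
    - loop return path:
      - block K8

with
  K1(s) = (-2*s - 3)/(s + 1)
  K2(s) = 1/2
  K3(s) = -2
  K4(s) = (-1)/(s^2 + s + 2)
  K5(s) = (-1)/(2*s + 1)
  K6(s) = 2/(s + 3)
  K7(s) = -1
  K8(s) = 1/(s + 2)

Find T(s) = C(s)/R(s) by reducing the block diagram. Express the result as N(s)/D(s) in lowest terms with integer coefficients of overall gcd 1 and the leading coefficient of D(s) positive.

1. parallel reduction of K1, K2 = (-3*s - 5)/(2*s + 2)
2. collapse the loop ((K1+K2) forward, K3 return) = (3*s + 5)/(4*s + 8)
3. sum the parallel branches [(K1+K2)/(1-(K1+K2)*K3)], K4 = (3*s^3 + 8*s^2 + 7*s + 2)/(4*s^3 + 12*s^2 + 16*s + 16)
4. add K5, K6 (parallel) = (3*s - 1)/(2*s^2 + 7*s + 3)
5. reduce the feedback loop with forward K7 and return K8 = (-s - 2)/(s + 1)
6. multiply ([(K1+K2)/(1-(K1+K2)*K3)]+K4), (K5+K6), [K7/(1+K7*K8)] (series): this yields T(s), and no further normalization is needed

Therefore the answer is (-9*s^3 - 12*s^2 - s + 2)/(8*s^4 + 36*s^3 + 56*s^2 + 68*s + 24).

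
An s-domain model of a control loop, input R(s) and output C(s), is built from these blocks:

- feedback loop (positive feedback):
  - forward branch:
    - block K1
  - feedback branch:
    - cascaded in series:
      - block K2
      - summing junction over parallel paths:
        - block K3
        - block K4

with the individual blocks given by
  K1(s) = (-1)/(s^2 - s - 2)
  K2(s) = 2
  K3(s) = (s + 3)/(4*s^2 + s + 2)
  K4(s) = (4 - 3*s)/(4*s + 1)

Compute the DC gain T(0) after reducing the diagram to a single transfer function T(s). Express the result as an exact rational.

(1) sum the parallel branches K3, K4: (-12*s^3 + 17*s^2 + 11*s + 11)/(16*s^3 + 8*s^2 + 9*s + 2)
(2) multiply K2, (K3+K4) (series): (-24*s^3 + 34*s^2 + 22*s + 22)/(16*s^3 + 8*s^2 + 9*s + 2)
(3) feedback reduction of K1, (K2*(K3+K4)): (-16*s^3 - 8*s^2 - 9*s - 2)/(16*s^5 - 8*s^4 - 55*s^3 + 11*s^2 + 2*s + 18)
Step 3 gives the overall T(s). Then T(0) = -2/18 = -1/9.

Final answer: -1/9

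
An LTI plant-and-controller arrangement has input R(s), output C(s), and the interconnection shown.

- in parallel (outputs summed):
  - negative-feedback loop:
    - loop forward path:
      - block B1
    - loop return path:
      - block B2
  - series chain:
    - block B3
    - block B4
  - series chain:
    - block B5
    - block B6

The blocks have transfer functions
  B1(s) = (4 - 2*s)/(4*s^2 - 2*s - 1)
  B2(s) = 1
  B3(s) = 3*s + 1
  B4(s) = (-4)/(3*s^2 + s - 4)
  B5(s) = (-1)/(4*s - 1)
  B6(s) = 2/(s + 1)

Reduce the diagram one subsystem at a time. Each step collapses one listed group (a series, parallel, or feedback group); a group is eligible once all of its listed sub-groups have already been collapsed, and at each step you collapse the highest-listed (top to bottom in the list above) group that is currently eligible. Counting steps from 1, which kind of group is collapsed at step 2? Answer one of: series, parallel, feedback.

The answer is series.

Reasoning:
Step 1 - reduce the feedback loop with forward B1 and return B2
Step 2 - combine B3, B4 in series
Step 3 - reduce the series chain B5, B6
Step 4 - parallel reduction of [B1/(1+B1*B2)], (B3*B4), (B5*B6)
Step 2: series.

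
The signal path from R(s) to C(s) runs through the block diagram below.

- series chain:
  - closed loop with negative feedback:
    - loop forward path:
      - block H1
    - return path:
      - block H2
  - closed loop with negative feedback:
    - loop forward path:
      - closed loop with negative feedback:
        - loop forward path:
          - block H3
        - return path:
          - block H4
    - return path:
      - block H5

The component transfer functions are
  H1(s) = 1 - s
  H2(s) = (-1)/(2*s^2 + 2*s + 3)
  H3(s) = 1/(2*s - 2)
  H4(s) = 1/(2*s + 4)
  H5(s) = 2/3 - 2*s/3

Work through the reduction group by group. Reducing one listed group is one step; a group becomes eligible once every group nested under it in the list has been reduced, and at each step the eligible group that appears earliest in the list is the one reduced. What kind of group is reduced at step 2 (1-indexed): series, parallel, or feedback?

Step 1: apply the feedback formula to H1, H2
Step 2: collapse the loop (H3 forward, H4 return)
Step 3: close the feedback loop around [H3/(1+H3*H4)], H5
Step 4: reduce the series chain [H1/(1+H1*H2)], [[H3/(1+H3*H4)]/(1+[H3/(1+H3*H4)]*H5)]
Step 2 collapses a feedback group.

Answer: feedback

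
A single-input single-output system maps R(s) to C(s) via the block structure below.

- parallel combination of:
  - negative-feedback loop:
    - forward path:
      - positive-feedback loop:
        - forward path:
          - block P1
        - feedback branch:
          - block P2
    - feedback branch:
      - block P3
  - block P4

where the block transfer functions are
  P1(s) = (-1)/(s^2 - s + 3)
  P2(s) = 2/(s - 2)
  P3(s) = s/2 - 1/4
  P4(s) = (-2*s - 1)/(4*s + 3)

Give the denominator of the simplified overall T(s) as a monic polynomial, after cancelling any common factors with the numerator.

Reducing step by step:

(1) collapse the loop (P1 forward, P2 return): (2 - s)/(s^3 - 3*s^2 + 5*s - 4)
(2) reduce the feedback loop with forward [P1/(1-P1*P2)] and return P3: (8 - 4*s)/(4*s^3 - 14*s^2 + 25*s - 18)
(3) add [[P1/(1-P1*P2)]/(1+[P1/(1-P1*P2)]*P3)], P4 (parallel): (-8*s^4 + 24*s^3 - 52*s^2 + 31*s + 42)/(16*s^4 - 44*s^3 + 58*s^2 + 3*s - 54)
Step 3 gives the fully reduced T(s), with no common factor left to cancel. The denominator's leading coefficient is 16, so divide each of its coefficients by 16 to get the monic form.

Answer: s^4 - 11*s^3/4 + 29*s^2/8 + 3*s/16 - 27/8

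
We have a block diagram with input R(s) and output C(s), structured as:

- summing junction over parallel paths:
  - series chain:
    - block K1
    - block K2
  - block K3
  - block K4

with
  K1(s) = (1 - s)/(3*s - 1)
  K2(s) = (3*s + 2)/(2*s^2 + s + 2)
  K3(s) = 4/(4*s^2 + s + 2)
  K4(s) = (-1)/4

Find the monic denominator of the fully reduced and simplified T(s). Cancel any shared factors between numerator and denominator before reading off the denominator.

The answer is s^5 + 5*s^4/12 + 11*s^3/8 - s^2/24 + s/3 - 1/6.

Reasoning:
[1] reduce the series chain K1, K2; result (-3*s^2 + s + 2)/(6*s^3 + s^2 + 5*s - 2)
[2] combine (K1*K2), K3, K4 in parallel; result (-24*s^5 - 58*s^4 + 67*s^3 + 29*s^2 + 88*s - 12)/(96*s^5 + 40*s^4 + 132*s^3 - 4*s^2 + 32*s - 16)
That last expression is T(s), already simplified. Scaling its denominator by 1/96 (the reciprocal of the leading coefficient) yields the monic denominator.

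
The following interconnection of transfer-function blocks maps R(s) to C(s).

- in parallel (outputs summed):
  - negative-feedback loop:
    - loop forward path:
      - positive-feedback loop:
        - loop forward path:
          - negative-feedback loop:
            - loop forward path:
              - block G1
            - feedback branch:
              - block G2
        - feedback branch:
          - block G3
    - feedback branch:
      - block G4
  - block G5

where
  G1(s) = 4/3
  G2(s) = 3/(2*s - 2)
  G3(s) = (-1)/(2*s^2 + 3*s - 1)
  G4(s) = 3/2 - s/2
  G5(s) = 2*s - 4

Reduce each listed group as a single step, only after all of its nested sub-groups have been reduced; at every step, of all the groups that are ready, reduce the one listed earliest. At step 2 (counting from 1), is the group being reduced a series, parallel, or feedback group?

Reducing step by step:

1. apply the feedback formula to G1, G2
2. apply the feedback formula to [G1/(1+G1*G2)], G3
3. feedback reduction of [[G1/(1+G1*G2)]/(1-[G1/(1+G1*G2)]*G3)], G4
4. reduce the parallel group [[[G1/(1+G1*G2)]/(1-[G1/(1+G1*G2)]*G3)]/(1+[[G1/(1+G1*G2)]/(1-[G1/(1+G1*G2)]*G3)]*G4)], G5
The group at step 2 is a feedback group.

Answer: feedback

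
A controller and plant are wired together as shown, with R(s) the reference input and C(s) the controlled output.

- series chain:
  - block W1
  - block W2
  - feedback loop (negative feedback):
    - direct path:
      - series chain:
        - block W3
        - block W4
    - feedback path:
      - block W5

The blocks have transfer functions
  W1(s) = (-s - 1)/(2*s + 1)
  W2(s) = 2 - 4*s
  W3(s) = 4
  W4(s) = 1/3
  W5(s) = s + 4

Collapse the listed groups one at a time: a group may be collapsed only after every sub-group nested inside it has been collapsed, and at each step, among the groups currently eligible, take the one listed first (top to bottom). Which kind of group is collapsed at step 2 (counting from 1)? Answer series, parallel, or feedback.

The answer is feedback.

Reasoning:
(1) series reduction of W3, W4
(2) feedback reduction of (W3*W4), W5
(3) multiply W1, W2, [(W3*W4)/(1+(W3*W4)*W5)] (series)
Step 2: feedback.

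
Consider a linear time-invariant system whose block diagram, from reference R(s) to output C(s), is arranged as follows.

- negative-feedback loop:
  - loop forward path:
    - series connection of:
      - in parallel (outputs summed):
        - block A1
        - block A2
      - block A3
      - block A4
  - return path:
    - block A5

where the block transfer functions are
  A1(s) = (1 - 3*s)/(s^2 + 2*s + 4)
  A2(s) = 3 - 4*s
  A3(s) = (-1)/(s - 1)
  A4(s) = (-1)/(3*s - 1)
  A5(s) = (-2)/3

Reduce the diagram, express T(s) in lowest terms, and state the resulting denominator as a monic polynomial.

Step 1. reduce the parallel group A1, A2 = (-4*s^3 - 5*s^2 - 13*s + 13)/(s^2 + 2*s + 4)
Step 2. combine (A1+A2), A3, A4 in series = (-4*s^3 - 5*s^2 - 13*s + 13)/(3*s^4 + 2*s^3 + 5*s^2 - 14*s + 4)
Step 3. apply the feedback formula to ((A1+A2)*A3*A4), A5 = (-12*s^3 - 15*s^2 - 39*s + 39)/(9*s^4 + 14*s^3 + 25*s^2 - 16*s - 14)
T(s) is the step-3 result (common factors already cancelled). Leading coefficient of the denominator: 9. Divide through by 9 for the monic polynomial.

Hence the answer: s^4 + 14*s^3/9 + 25*s^2/9 - 16*s/9 - 14/9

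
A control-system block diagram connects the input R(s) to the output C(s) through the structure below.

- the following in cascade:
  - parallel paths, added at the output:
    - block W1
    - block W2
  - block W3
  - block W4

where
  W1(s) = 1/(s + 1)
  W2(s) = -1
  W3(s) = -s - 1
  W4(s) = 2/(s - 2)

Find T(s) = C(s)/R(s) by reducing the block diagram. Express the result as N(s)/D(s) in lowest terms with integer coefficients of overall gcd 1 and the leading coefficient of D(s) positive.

Step 1: sum the parallel branches W1, W2 -> (-s)/(s + 1)
Step 2: reduce the series chain (W1+W2), W3, W4 - this is the overall T(s), already in the required normalized form

Therefore the answer is (2*s)/(s - 2).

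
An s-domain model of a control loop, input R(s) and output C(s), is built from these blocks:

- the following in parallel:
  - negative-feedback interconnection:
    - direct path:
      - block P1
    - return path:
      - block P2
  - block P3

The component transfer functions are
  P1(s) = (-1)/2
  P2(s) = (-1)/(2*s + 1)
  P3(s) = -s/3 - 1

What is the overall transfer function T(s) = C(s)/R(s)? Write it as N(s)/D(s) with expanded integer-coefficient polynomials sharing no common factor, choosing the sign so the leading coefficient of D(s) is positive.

Step 1. collapse the loop (P1 forward, P2 return) = (-2*s - 1)/(4*s + 3)
Step 2. reduce the parallel group [P1/(1+P1*P2)], P3, giving the overall T(s)

Therefore the answer is (-4*s^2 - 21*s - 12)/(12*s + 9).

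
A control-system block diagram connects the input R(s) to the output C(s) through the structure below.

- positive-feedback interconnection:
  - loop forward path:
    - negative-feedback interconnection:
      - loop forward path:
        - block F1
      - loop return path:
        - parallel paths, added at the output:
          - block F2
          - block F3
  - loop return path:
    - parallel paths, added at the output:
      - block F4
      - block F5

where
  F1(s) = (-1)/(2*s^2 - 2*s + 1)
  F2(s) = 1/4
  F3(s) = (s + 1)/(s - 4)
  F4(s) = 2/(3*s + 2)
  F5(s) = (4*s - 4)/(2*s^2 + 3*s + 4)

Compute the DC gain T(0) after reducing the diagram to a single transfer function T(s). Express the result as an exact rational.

Step 1 - parallel reduction of F2, F3 gives (5*s)/(4*s - 16)
Step 2 - apply the feedback formula to F1, (F2+F3) gives (16 - 4*s)/(8*s^3 - 40*s^2 + 31*s - 16)
Step 3 - combine F4, F5 in parallel gives (16*s^2 + 2*s)/(6*s^3 + 13*s^2 + 18*s + 8)
Step 4 - close the feedback loop around [F1/(1+F1*(F2+F3))], (F4+F5) gives (-24*s^4 + 44*s^3 + 136*s^2 + 256*s + 128)/(48*s^6 - 136*s^5 - 190*s^4 - 285*s^3 - 218*s^2 - 72*s - 128)
Step 4 gives the overall T(s). Then T(0) = 128/(-128) = -1.

Answer: -1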